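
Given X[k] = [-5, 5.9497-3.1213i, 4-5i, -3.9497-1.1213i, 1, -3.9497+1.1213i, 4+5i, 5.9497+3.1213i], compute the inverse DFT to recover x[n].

x[n] = (1/8) Σ(k=0 to 7) X[k] · e^(2πikn/8)

Computing each x[n]:
x[0] = 1
x[1] = 3
x[2] = -1
x[3] = -3
x[4] = 0
x[5] = -2
x[6] = -2
x[7] = -1

x = [1, 3, -1, -3, 0, -2, -2, -1]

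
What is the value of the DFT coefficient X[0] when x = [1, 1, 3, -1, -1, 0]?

X[0] = Σ(n=0 to 5) x[n] · ω_6^0 = Σ x[n]
= (1) + (1) + (3) + (-1) + (-1) + (0)

X[0] = 3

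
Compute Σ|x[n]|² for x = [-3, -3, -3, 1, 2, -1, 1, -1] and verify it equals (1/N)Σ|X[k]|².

Time domain:
Σ|x[n]|² = |-3|² + |-3|² + |-3|² + |1|² + |2|² + |-1|² + |1|² + |-1|² = 35.0000

Frequency domain:
(1/8)Σ|X[k]|² = (1/8)(|-7|² + |-7.8284+4.0000i|² + |1+4i|² + |-2.1716-4.0000i|² + |1|² + |-2.1716+4.0000i|² + |1-4i|² + |-7.8284-4.0000i|²) = (1/8)·280.0000 = 35.0000

Both sides agree, confirming Parseval's theorem.

Σ|x[n]|² = (1/N)Σ|X[k]|² = 35.0000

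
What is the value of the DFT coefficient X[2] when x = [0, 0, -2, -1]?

X[2] = Σ(n=0 to 3) x[n] · ω_4^(2n) where ω_4 = e^(-2πi/4)
= (0)·ω_4^0 + (0)·ω_4^2 + (-2)·ω_4^4 + (-1)·ω_4^6

X[2] = -1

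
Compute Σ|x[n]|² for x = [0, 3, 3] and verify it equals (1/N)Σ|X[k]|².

Time domain:
Σ|x[n]|² = |0|² + |3|² + |3|² = 18.0000

Frequency domain:
(1/3)Σ|X[k]|² = (1/3)(|6|² + |-3|² + |-3|²) = (1/3)·54.0000 = 18.0000

Both sides agree, confirming Parseval's theorem.

Σ|x[n]|² = (1/N)Σ|X[k]|² = 18.0000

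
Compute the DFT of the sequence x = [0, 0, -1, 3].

X[k] = Σ(n=0 to 3) x[n] · ω_4^(nk)
where ω_4 = e^(-2πi/4)

Computing each X[k]:
X[0] = 2
X[1] = 1+3i
X[2] = -4
X[3] = 1-3i

X = [2, 1+3i, -4, 1-3i]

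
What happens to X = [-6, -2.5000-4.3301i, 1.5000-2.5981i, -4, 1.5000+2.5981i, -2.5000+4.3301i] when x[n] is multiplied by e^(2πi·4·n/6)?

Modulation property: DFT(ω_6^(-4n)·x[n]) = X[(k-4) mod 6], so circularly shift X by 4 positions.

X[k-4] = [1.5000-2.5981i, -4, 1.5000+2.5981i, -2.5000+4.3301i, -6, -2.5000-4.3301i]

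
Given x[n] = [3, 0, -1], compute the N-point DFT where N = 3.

X[k] = Σ(n=0 to 2) x[n] · ω_3^(nk)
where ω_3 = e^(-2πi/3)

Computing each X[k]:
X[0] = 2
X[1] = 3.5000-0.8660i
X[2] = 3.5000+0.8660i

X = [2, 3.5000-0.8660i, 3.5000+0.8660i]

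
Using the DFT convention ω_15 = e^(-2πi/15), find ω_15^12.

ω_15^12 = e^(-2πi·12/15)
= cos(-2π·12/15) + i·sin(-2π·12/15)
= cos(-24π/15) + i·sin(-24π/15)

ω_15^12 = cos(-24π/15) + i·sin(-24π/15) = 0.3090+0.9511i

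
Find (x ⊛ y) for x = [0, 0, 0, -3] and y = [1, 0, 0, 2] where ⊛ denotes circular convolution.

(x ⊛ y)[n] = Σ(m=0 to 3) x[m] · y[(n-m) mod 4]

Computing each output sample:
(x ⊛ y)[0] = 0
(x ⊛ y)[1] = 0
(x ⊛ y)[2] = -6
(x ⊛ y)[3] = -3

x ⊛ y = [0, 0, -6, -3]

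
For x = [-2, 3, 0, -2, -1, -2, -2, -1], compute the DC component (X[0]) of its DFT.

X[0] = Σ(n=0 to 7) x[n] · ω_8^0 = Σ x[n]
= (-2) + (3) + (0) + (-2) + (-1) + (-2) + (-2) + (-1)

X[0] = -7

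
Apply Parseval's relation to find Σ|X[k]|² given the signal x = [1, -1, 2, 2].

Parseval: Σ|x[n]|² = (1/N)Σ|X[k]|², so Σ|X[k]|² = N·Σ|x[n]|² = 4·10.0000

Σ|X[k]|² = N·Σ|x[n]|² = 4·10.0000 = 40.0000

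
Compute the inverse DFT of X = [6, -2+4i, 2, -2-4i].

x[n] = (1/4) Σ(k=0 to 3) X[k] · e^(2πikn/4)

Computing each x[n]:
x[0] = 1
x[1] = -1
x[2] = 3
x[3] = 3

x = [1, -1, 3, 3]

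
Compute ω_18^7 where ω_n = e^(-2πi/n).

ω_18^7 = e^(-2πi·7/18)
= cos(-2π·7/18) + i·sin(-2π·7/18)
= cos(-14π/18) + i·sin(-14π/18)

ω_18^7 = cos(-14π/18) + i·sin(-14π/18) = -0.7660-0.6428i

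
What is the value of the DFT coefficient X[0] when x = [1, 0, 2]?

X[0] = Σ(n=0 to 2) x[n] · ω_3^0 = Σ x[n]
= (1) + (0) + (2)

X[0] = 3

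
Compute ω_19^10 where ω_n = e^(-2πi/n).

ω_19^10 = e^(-2πi·10/19)
= cos(-2π·10/19) + i·sin(-2π·10/19)
= cos(-20π/19) + i·sin(-20π/19)

ω_19^10 = cos(-20π/19) + i·sin(-20π/19) = -0.9864+0.1646i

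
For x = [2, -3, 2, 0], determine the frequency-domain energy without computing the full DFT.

Parseval: Σ|x[n]|² = (1/N)Σ|X[k]|², so Σ|X[k]|² = N·Σ|x[n]|² = 4·17.0000

Σ|X[k]|² = N·Σ|x[n]|² = 4·17.0000 = 68.0000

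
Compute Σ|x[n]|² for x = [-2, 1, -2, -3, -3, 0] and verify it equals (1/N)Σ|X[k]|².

Time domain:
Σ|x[n]|² = |-2|² + |1|² + |-2|² + |-3|² + |-3|² + |0|² = 27.0000

Frequency domain:
(1/6)Σ|X[k]|² = (1/6)(|-9|² + |4.0000-1.7321i|² + |-3|² + |-5|² + |-3|² + |4.0000+1.7321i|²) = (1/6)·162.0000 = 27.0000

Both sides agree, confirming Parseval's theorem.

Σ|x[n]|² = (1/N)Σ|X[k]|² = 27.0000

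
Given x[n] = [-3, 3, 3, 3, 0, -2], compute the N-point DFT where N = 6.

X[k] = Σ(n=0 to 5) x[n] · ω_6^(nk)
where ω_6 = e^(-2πi/6)

Computing each X[k]:
X[0] = 4
X[1] = -7.0000-6.9282i
X[2] = -2.0000-1.7321i
X[3] = -4
X[4] = -2.0000+1.7321i
X[5] = -7.0000+6.9282i

X = [4, -7.0000-6.9282i, -2.0000-1.7321i, -4, -2.0000+1.7321i, -7.0000+6.9282i]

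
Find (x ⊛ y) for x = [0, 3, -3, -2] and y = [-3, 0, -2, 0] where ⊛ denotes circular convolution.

(x ⊛ y)[n] = Σ(m=0 to 3) x[m] · y[(n-m) mod 4]

Computing each output sample:
(x ⊛ y)[0] = 6
(x ⊛ y)[1] = -5
(x ⊛ y)[2] = 9
(x ⊛ y)[3] = 0

x ⊛ y = [6, -5, 9, 0]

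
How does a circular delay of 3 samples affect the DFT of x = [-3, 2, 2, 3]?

Time shift by 3: X_shifted[k] = ω_4^(3k) · X[k]
Shifted x = [2, 2, 3, -3]

DFT(x[n-3]) = [4, -1-5i, 6, -1+5i]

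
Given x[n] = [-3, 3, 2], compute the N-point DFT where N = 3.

X[k] = Σ(n=0 to 2) x[n] · ω_3^(nk)
where ω_3 = e^(-2πi/3)

Computing each X[k]:
X[0] = 2
X[1] = -5.5000-0.8660i
X[2] = -5.5000+0.8660i

X = [2, -5.5000-0.8660i, -5.5000+0.8660i]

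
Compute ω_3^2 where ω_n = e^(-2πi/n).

ω_3^2 = e^(-2πi·2/3)
= cos(-2π·2/3) + i·sin(-2π·2/3)
= cos(-4π/3) + i·sin(-4π/3)

ω_3^2 = cos(-4π/3) + i·sin(-4π/3) = -0.5000+0.8660i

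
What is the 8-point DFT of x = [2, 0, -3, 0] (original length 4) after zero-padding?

Original 4-point DFT: [-1, 5, -1, 5]
Zero-padded 8-point DFT provides frequency interpolation.

DFT_8([x, 0, ...]) = [-1, 2+3i, 5, 2-3i, -1, 2+3i, 5, 2-3i]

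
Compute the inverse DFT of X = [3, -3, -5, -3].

x[n] = (1/4) Σ(k=0 to 3) X[k] · e^(2πikn/4)

Computing each x[n]:
x[0] = -2
x[1] = 2
x[2] = 1
x[3] = 2

x = [-2, 2, 1, 2]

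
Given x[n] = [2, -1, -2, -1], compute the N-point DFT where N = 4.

X[k] = Σ(n=0 to 3) x[n] · ω_4^(nk)
where ω_4 = e^(-2πi/4)

Computing each X[k]:
X[0] = -2
X[1] = 4
X[2] = 2
X[3] = 4

X = [-2, 4, 2, 4]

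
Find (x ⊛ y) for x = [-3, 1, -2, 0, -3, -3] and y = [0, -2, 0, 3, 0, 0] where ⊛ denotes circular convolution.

(x ⊛ y)[n] = Σ(m=0 to 5) x[m] · y[(n-m) mod 6]

Computing each output sample:
(x ⊛ y)[0] = 6
(x ⊛ y)[1] = -3
(x ⊛ y)[2] = -11
(x ⊛ y)[3] = -5
(x ⊛ y)[4] = 3
(x ⊛ y)[5] = 0

x ⊛ y = [6, -3, -11, -5, 3, 0]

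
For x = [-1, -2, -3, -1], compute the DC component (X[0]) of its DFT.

X[0] = Σ(n=0 to 3) x[n] · ω_4^0 = Σ x[n]
= (-1) + (-2) + (-3) + (-1)

X[0] = -7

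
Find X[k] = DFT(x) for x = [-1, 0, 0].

X[k] = Σ(n=0 to 2) x[n] · ω_3^(nk)
where ω_3 = e^(-2πi/3)

Computing each X[k]:
X[0] = -1
X[1] = -1
X[2] = -1

X = [-1, -1, -1]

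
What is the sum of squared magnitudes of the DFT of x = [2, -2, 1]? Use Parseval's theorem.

Parseval: Σ|x[n]|² = (1/N)Σ|X[k]|², so Σ|X[k]|² = N·Σ|x[n]|² = 3·9.0000

Σ|X[k]|² = N·Σ|x[n]|² = 3·9.0000 = 27.0000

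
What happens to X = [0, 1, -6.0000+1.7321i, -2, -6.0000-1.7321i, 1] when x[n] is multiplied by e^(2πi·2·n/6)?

Modulation property: DFT(ω_6^(-2n)·x[n]) = X[(k-2) mod 6], so circularly shift X by 2 positions.

X[k-2] = [-6.0000-1.7321i, 1, 0, 1, -6.0000+1.7321i, -2]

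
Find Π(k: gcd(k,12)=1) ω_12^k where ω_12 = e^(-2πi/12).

The primitive 12th roots of unity are ω_12^k for k coprime to 12: k ∈ {1, 5, 7, 11}
Their product equals the constant term of the cyclotomic polynomial Φ_12(x) up to sign.
For n ≥ 3, the product of all primitive nth roots of unity is 1. (For n=1 it is 1; for n=2 it is -1.)

1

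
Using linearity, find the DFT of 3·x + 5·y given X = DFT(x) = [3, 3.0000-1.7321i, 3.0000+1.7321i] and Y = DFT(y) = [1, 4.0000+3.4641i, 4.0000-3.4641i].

By linearity: DFT(3x + 5y) = 3·DFT(x) + 5·DFT(y)
= 3·[3, 3.0000-1.7321i, 3.0000+1.7321i] + 5·[1, 4.0000+3.4641i, 4.0000-3.4641i]

Computing element-wise:
Z[0] = 3·(3) + 5·(1) = 14
Z[1] = 3·(3.0000-1.7321i) + 5·(4.0000+3.4641i) = 29.0000+12.1242i
Z[2] = 3·(3.0000+1.7321i) + 5·(4.0000-3.4641i) = 29.0000-12.1242i

DFT(3x + 5y) = 3·X + 5·Y = [14, 29.0000+12.1242i, 29.0000-12.1242i]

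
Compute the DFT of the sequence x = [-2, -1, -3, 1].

X[k] = Σ(n=0 to 3) x[n] · ω_4^(nk)
where ω_4 = e^(-2πi/4)

Computing each X[k]:
X[0] = -5
X[1] = 1+2i
X[2] = -5
X[3] = 1-2i

X = [-5, 1+2i, -5, 1-2i]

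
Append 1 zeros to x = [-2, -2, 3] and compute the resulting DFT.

Original 3-point DFT: [-1, -2.5000+4.3301i, -2.5000-4.3301i]
Zero-padded 4-point DFT provides frequency interpolation.

DFT_4([x, 0, ...]) = [-1, -5+2i, 3, -5-2i]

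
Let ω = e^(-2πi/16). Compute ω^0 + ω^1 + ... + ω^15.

Sum of all nth roots of unity equals 0 for n > 1 (geometric series with r ≠ 1).

0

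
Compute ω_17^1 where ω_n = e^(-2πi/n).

ω_17^1 = e^(-2πi·1/17)
= cos(-2π·1/17) + i·sin(-2π·1/17)
= cos(-2π/17) + i·sin(-2π/17)

ω_17^1 = cos(-2π/17) + i·sin(-2π/17) = 0.9325-0.3612i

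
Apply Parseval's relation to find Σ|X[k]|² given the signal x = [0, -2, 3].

Parseval: Σ|x[n]|² = (1/N)Σ|X[k]|², so Σ|X[k]|² = N·Σ|x[n]|² = 3·13.0000

Σ|X[k]|² = N·Σ|x[n]|² = 3·13.0000 = 39.0000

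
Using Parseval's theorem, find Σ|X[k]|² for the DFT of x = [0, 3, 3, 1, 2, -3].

Parseval: Σ|x[n]|² = (1/N)Σ|X[k]|², so Σ|X[k]|² = N·Σ|x[n]|² = 6·32.0000

Σ|X[k]|² = N·Σ|x[n]|² = 6·32.0000 = 192.0000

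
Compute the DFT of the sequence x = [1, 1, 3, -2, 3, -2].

X[k] = Σ(n=0 to 5) x[n] · ω_6^(nk)
where ω_6 = e^(-2πi/6)

Computing each X[k]:
X[0] = 4
X[1] = -0.5000-2.5981i
X[2] = -3.5000-2.5981i
X[3] = 10
X[4] = -3.5000+2.5981i
X[5] = -0.5000+2.5981i

X = [4, -0.5000-2.5981i, -3.5000-2.5981i, 10, -3.5000+2.5981i, -0.5000+2.5981i]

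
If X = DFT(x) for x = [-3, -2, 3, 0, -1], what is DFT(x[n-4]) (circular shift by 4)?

Time shift by 4: X_shifted[k] = ω_5^(4k) · X[k]
Shifted x = [-2, 3, 0, -1, -3]

DFT(x[n-4]) = [-3, -1.1910-6.2941i, -2.3090-2.5757i, -2.3090+2.5757i, -1.1910+6.2941i]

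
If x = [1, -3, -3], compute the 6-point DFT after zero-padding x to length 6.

Original 3-point DFT: [-5, 4, 4]
Zero-padded 6-point DFT provides frequency interpolation.

DFT_6([x, 0, ...]) = [-5, 1.0000+5.1962i, 4, 1, 4, 1.0000-5.1962i]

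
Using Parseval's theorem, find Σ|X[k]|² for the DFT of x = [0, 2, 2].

Parseval: Σ|x[n]|² = (1/N)Σ|X[k]|², so Σ|X[k]|² = N·Σ|x[n]|² = 3·8.0000

Σ|X[k]|² = N·Σ|x[n]|² = 3·8.0000 = 24.0000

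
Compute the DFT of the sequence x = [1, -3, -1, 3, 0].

X[k] = Σ(n=0 to 4) x[n] · ω_5^(nk)
where ω_5 = e^(-2πi/5)

Computing each X[k]:
X[0] = 0
X[1] = -1.5451+5.2043i
X[2] = 4.0451-2.0409i
X[3] = 4.0451+2.0409i
X[4] = -1.5451-5.2043i

X = [0, -1.5451+5.2043i, 4.0451-2.0409i, 4.0451+2.0409i, -1.5451-5.2043i]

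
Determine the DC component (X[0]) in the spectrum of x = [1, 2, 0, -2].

X[0] = Σ(n=0 to 3) x[n] · ω_4^0 = Σ x[n]
= (1) + (2) + (0) + (-2)

X[0] = 1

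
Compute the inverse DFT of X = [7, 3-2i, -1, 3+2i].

x[n] = (1/4) Σ(k=0 to 3) X[k] · e^(2πikn/4)

Computing each x[n]:
x[0] = 3
x[1] = 3
x[2] = 0
x[3] = 1

x = [3, 3, 0, 1]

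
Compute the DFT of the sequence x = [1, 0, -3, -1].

X[k] = Σ(n=0 to 3) x[n] · ω_4^(nk)
where ω_4 = e^(-2πi/4)

Computing each X[k]:
X[0] = -3
X[1] = 4-1i
X[2] = -1
X[3] = 4+1i

X = [-3, 4-1i, -1, 4+1i]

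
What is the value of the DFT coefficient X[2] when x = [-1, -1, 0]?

X[2] = Σ(n=0 to 2) x[n] · ω_3^(2n) where ω_3 = e^(-2πi/3)
= (-1)·ω_3^0 + (-1)·ω_3^2 + (0)·ω_3^4

X[2] = -0.5000-0.8660i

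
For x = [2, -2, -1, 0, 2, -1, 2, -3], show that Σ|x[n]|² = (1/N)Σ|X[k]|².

Time domain:
Σ|x[n]|² = |2|² + |-2|² + |-1|² + |0|² + |2|² + |-1|² + |2|² + |-3|² = 27.0000

Frequency domain:
(1/8)Σ|X[k]|² = (1/8)(|-1|² + |-2.8284+1.5858i|² + |3|² + |2.8284-4.4142i|² + |11|² + |2.8284+4.4142i|² + |3|² + |-2.8284-1.5858i|²) = (1/8)·216.0000 = 27.0000

Both sides agree, confirming Parseval's theorem.

Σ|x[n]|² = (1/N)Σ|X[k]|² = 27.0000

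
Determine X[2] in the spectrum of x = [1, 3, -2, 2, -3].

X[2] = Σ(n=0 to 4) x[n] · ω_5^(2n) where ω_5 = e^(-2πi/5)
= (1)·ω_5^0 + (3)·ω_5^2 + (-2)·ω_5^4 + (2)·ω_5^6 + (-3)·ω_5^8

X[2] = 1.0000-7.3309i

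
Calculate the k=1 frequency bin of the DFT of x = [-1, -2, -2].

X[1] = Σ(n=0 to 2) x[n] · ω_3^(1n) where ω_3 = e^(-2πi/3)
= (-1)·ω_3^0 + (-2)·ω_3^1 + (-2)·ω_3^2

X[1] = 1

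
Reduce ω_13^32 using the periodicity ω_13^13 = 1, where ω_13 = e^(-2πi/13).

Since ω_13^13 = 1, powers reduce modulo 13.
32 mod 13 = 6
So ω_13^32 = ω_13^6 = e^(-2πi·6/13)

ω_13^32 = ω_13^6 = -0.9709-0.2393i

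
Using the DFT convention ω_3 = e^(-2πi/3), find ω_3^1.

ω_3^1 = e^(-2πi·1/3)
= cos(-2π·1/3) + i·sin(-2π·1/3)
= cos(-2π/3) + i·sin(-2π/3)

ω_3^1 = cos(-2π/3) + i·sin(-2π/3) = -0.5000-0.8660i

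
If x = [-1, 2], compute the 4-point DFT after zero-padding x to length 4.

Original 2-point DFT: [1, -3]
Zero-padded 4-point DFT provides frequency interpolation.

DFT_4([x, 0, ...]) = [1, -1-2i, -3, -1+2i]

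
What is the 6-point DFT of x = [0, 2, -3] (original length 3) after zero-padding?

Original 3-point DFT: [-1, 0.5000-4.3301i, 0.5000+4.3301i]
Zero-padded 6-point DFT provides frequency interpolation.

DFT_6([x, 0, ...]) = [-1, 2.5000+0.8660i, 0.5000-4.3301i, -5, 0.5000+4.3301i, 2.5000-0.8660i]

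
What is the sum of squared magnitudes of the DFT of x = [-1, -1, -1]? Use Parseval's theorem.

Parseval: Σ|x[n]|² = (1/N)Σ|X[k]|², so Σ|X[k]|² = N·Σ|x[n]|² = 3·3.0000

Σ|X[k]|² = N·Σ|x[n]|² = 3·3.0000 = 9.0000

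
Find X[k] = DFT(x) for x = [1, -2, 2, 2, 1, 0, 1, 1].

X[k] = Σ(n=0 to 7) x[n] · ω_8^(nk)
where ω_8 = e^(-2πi/8)

Computing each X[k]:
X[0] = 6
X[1] = -2.1213-0.2929i
X[2] = -1+5i
X[3] = 2.1213+1.7071i
X[4] = 4
X[5] = 2.1213-1.7071i
X[6] = -1-5i
X[7] = -2.1213+0.2929i

X = [6, -2.1213-0.2929i, -1+5i, 2.1213+1.7071i, 4, 2.1213-1.7071i, -1-5i, -2.1213+0.2929i]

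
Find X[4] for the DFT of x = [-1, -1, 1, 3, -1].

X[4] = Σ(n=0 to 4) x[n] · ω_5^(4n) where ω_5 = e^(-2πi/5)
= (-1)·ω_5^0 + (-1)·ω_5^4 + (1)·ω_5^8 + (3)·ω_5^12 + (-1)·ω_5^16

X[4] = -4.8541-1.1756i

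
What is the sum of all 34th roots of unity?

Sum of all nth roots of unity equals 0 for n > 1 (geometric series with r ≠ 1).

0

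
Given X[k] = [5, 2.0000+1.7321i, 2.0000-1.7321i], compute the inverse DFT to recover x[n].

x[n] = (1/3) Σ(k=0 to 2) X[k] · e^(2πikn/3)

Computing each x[n]:
x[0] = 3
x[1] = 0
x[2] = 2

x = [3, 0, 2]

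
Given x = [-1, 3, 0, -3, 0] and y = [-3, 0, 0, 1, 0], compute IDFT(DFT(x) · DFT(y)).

(x ⊛ y)[n] = Σ(m=0 to 4) x[m] · y[(n-m) mod 5]

Computing each output sample:
(x ⊛ y)[0] = 3
(x ⊛ y)[1] = -12
(x ⊛ y)[2] = 0
(x ⊛ y)[3] = 8
(x ⊛ y)[4] = 3

x ⊛ y = [3, -12, 0, 8, 3]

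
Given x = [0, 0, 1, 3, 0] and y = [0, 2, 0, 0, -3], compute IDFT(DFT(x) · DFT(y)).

(x ⊛ y)[n] = Σ(m=0 to 4) x[m] · y[(n-m) mod 5]

Computing each output sample:
(x ⊛ y)[0] = 0
(x ⊛ y)[1] = -3
(x ⊛ y)[2] = -9
(x ⊛ y)[3] = 2
(x ⊛ y)[4] = 6

x ⊛ y = [0, -3, -9, 2, 6]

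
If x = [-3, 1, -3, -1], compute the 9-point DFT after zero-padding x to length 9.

Original 4-point DFT: [-6, -2i, -6, 2i]
Zero-padded 9-point DFT provides frequency interpolation.

DFT_9([x, 0, ...]) = [-6, -2.2549+3.1777i, 0.4927-0.8248i, -3.0000-3.4641i, -5.7378-1.4044i, -5.7378+1.4044i, -3.0000+3.4641i, 0.4927+0.8248i, -2.2549-3.1777i]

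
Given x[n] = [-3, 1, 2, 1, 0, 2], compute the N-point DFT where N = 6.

X[k] = Σ(n=0 to 5) x[n] · ω_6^(nk)
where ω_6 = e^(-2πi/6)

Computing each X[k]:
X[0] = 3
X[1] = -3.5000-0.8660i
X[2] = -4.5000+2.5981i
X[3] = -5
X[4] = -4.5000-2.5981i
X[5] = -3.5000+0.8660i

X = [3, -3.5000-0.8660i, -4.5000+2.5981i, -5, -4.5000-2.5981i, -3.5000+0.8660i]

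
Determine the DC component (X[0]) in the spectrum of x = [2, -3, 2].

X[0] = Σ(n=0 to 2) x[n] · ω_3^0 = Σ x[n]
= (2) + (-3) + (2)

X[0] = 1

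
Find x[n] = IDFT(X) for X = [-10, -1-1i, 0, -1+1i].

x[n] = (1/4) Σ(k=0 to 3) X[k] · e^(2πikn/4)

Computing each x[n]:
x[0] = -3
x[1] = -2
x[2] = -2
x[3] = -3

x = [-3, -2, -2, -3]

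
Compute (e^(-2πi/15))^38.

Since ω_15^15 = 1, powers reduce modulo 15.
38 mod 15 = 8
So ω_15^38 = ω_15^8 = e^(-2πi·8/15)

ω_15^38 = ω_15^8 = -0.9781+0.2079i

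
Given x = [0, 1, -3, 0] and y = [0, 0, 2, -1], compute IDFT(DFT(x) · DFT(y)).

(x ⊛ y)[n] = Σ(m=0 to 3) x[m] · y[(n-m) mod 4]

Computing each output sample:
(x ⊛ y)[0] = -7
(x ⊛ y)[1] = 3
(x ⊛ y)[2] = 0
(x ⊛ y)[3] = 2

x ⊛ y = [-7, 3, 0, 2]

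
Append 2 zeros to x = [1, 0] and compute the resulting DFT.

Original 2-point DFT: [1, 1]
Zero-padded 4-point DFT provides frequency interpolation.

DFT_4([x, 0, ...]) = [1, 1, 1, 1]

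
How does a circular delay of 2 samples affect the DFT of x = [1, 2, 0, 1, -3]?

Time shift by 2: X_shifted[k] = ω_5^(2k) · X[k]
Shifted x = [1, -3, 1, 2, 0]

DFT(x[n-2]) = [1, -2.3541+3.4410i, 4.3541+0.8123i, 4.3541-0.8123i, -2.3541-3.4410i]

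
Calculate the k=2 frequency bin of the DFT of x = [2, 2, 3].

X[2] = Σ(n=0 to 2) x[n] · ω_3^(2n) where ω_3 = e^(-2πi/3)
= (2)·ω_3^0 + (2)·ω_3^2 + (3)·ω_3^4

X[2] = -0.5000-0.8660i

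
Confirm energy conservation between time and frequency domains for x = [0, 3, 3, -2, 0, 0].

Time domain:
Σ|x[n]|² = |0|² + |3|² + |3|² + |-2|² + |0|² + |0|² = 22.0000

Frequency domain:
(1/6)Σ|X[k]|² = (1/6)(|4|² + |2.0000-5.1962i|² + |-5|² + |2|² + |-5|² + |2.0000+5.1962i|²) = (1/6)·132.0000 = 22.0000

Both sides agree, confirming Parseval's theorem.

Σ|x[n]|² = (1/N)Σ|X[k]|² = 22.0000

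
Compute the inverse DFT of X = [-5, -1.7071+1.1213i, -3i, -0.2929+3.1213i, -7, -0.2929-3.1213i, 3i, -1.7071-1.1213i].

x[n] = (1/8) Σ(k=0 to 7) X[k] · e^(2πikn/8)

Computing each x[n]:
x[0] = -2
x[1] = 0
x[2] = -1
x[3] = -1
x[4] = -1
x[5] = 2
x[6] = -2
x[7] = 0

x = [-2, 0, -1, -1, -1, 2, -2, 0]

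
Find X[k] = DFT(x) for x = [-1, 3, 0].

X[k] = Σ(n=0 to 2) x[n] · ω_3^(nk)
where ω_3 = e^(-2πi/3)

Computing each X[k]:
X[0] = 2
X[1] = -2.5000-2.5981i
X[2] = -2.5000+2.5981i

X = [2, -2.5000-2.5981i, -2.5000+2.5981i]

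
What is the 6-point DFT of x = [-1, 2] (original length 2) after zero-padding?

Original 2-point DFT: [1, -3]
Zero-padded 6-point DFT provides frequency interpolation.

DFT_6([x, 0, ...]) = [1, -1.7321i, -2.0000-1.7321i, -3, -2.0000+1.7321i, 1.7321i]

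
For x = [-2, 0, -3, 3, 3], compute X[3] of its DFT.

X[3] = Σ(n=0 to 4) x[n] · ω_5^(3n) where ω_5 = e^(-2πi/5)
= (-2)·ω_5^0 + (0)·ω_5^3 + (-3)·ω_5^6 + (3)·ω_5^9 + (3)·ω_5^12

X[3] = -4.4271+3.9430i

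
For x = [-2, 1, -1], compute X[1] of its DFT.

X[1] = Σ(n=0 to 2) x[n] · ω_3^(1n) where ω_3 = e^(-2πi/3)
= (-2)·ω_3^0 + (1)·ω_3^1 + (-1)·ω_3^2

X[1] = -2.0000-1.7321i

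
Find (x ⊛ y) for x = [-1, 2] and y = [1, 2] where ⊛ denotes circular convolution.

(x ⊛ y)[n] = Σ(m=0 to 1) x[m] · y[(n-m) mod 2]

Computing each output sample:
(x ⊛ y)[0] = 3
(x ⊛ y)[1] = 0

x ⊛ y = [3, 0]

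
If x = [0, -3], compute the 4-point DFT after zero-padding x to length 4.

Original 2-point DFT: [-3, 3]
Zero-padded 4-point DFT provides frequency interpolation.

DFT_4([x, 0, ...]) = [-3, 3i, 3, -3i]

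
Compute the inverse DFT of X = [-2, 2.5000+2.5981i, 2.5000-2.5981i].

x[n] = (1/3) Σ(k=0 to 2) X[k] · e^(2πikn/3)

Computing each x[n]:
x[0] = 1
x[1] = -3
x[2] = 0

x = [1, -3, 0]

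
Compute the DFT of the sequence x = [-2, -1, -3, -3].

X[k] = Σ(n=0 to 3) x[n] · ω_4^(nk)
where ω_4 = e^(-2πi/4)

Computing each X[k]:
X[0] = -9
X[1] = 1-2i
X[2] = -1
X[3] = 1+2i

X = [-9, 1-2i, -1, 1+2i]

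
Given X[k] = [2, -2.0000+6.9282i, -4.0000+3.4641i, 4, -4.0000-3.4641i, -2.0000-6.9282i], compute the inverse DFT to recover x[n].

x[n] = (1/6) Σ(k=0 to 5) X[k] · e^(2πikn/6)

Computing each x[n]:
x[0] = -1
x[1] = -3
x[2] = 1
x[3] = -1
x[4] = 3
x[5] = 3

x = [-1, -3, 1, -1, 3, 3]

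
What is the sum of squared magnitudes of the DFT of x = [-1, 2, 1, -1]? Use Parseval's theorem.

Parseval: Σ|x[n]|² = (1/N)Σ|X[k]|², so Σ|X[k]|² = N·Σ|x[n]|² = 4·7.0000

Σ|X[k]|² = N·Σ|x[n]|² = 4·7.0000 = 28.0000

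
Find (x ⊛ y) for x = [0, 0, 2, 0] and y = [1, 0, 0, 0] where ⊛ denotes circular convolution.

(x ⊛ y)[n] = Σ(m=0 to 3) x[m] · y[(n-m) mod 4]

Computing each output sample:
(x ⊛ y)[0] = 0
(x ⊛ y)[1] = 0
(x ⊛ y)[2] = 2
(x ⊛ y)[3] = 0

x ⊛ y = [0, 0, 2, 0]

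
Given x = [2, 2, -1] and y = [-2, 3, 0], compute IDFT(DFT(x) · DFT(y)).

(x ⊛ y)[n] = Σ(m=0 to 2) x[m] · y[(n-m) mod 3]

Computing each output sample:
(x ⊛ y)[0] = -7
(x ⊛ y)[1] = 2
(x ⊛ y)[2] = 8

x ⊛ y = [-7, 2, 8]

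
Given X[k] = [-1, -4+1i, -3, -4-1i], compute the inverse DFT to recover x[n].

x[n] = (1/4) Σ(k=0 to 3) X[k] · e^(2πikn/4)

Computing each x[n]:
x[0] = -3
x[1] = 0
x[2] = 1
x[3] = 1

x = [-3, 0, 1, 1]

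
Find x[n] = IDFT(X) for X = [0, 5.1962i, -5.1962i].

x[n] = (1/3) Σ(k=0 to 2) X[k] · e^(2πikn/3)

Computing each x[n]:
x[0] = 0
x[1] = -3
x[2] = 3

x = [0, -3, 3]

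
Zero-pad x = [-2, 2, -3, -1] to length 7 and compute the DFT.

Original 4-point DFT: [-4, 1-3i, -6, 1+3i]
Zero-padded 7-point DFT provides frequency interpolation.

DFT_7([x, 0, ...]) = [-4, 0.8155+1.7950i, -0.3656-4.0333i, -5.4499-2.2383i, -5.4499+2.2383i, -0.3656+4.0333i, 0.8155-1.7950i]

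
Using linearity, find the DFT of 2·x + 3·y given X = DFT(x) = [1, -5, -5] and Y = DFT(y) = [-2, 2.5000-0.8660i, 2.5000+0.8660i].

By linearity: DFT(2x + 3y) = 2·DFT(x) + 3·DFT(y)
= 2·[1, -5, -5] + 3·[-2, 2.5000-0.8660i, 2.5000+0.8660i]

Computing element-wise:
Z[0] = 2·(1) + 3·(-2) = -4
Z[1] = 2·(-5) + 3·(2.5000-0.8660i) = -2.5000-2.5980i
Z[2] = 2·(-5) + 3·(2.5000+0.8660i) = -2.5000+2.5980i

DFT(2x + 3y) = 2·X + 3·Y = [-4, -2.5000-2.5980i, -2.5000+2.5980i]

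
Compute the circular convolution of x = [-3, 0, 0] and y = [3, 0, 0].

(x ⊛ y)[n] = Σ(m=0 to 2) x[m] · y[(n-m) mod 3]

Computing each output sample:
(x ⊛ y)[0] = -9
(x ⊛ y)[1] = 0
(x ⊛ y)[2] = 0

x ⊛ y = [-9, 0, 0]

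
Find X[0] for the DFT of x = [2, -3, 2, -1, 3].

X[0] = Σ(n=0 to 4) x[n] · ω_5^0 = Σ x[n]
= (2) + (-3) + (2) + (-1) + (3)

X[0] = 3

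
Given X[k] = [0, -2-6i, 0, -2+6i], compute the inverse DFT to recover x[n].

x[n] = (1/4) Σ(k=0 to 3) X[k] · e^(2πikn/4)

Computing each x[n]:
x[0] = -1
x[1] = 3
x[2] = 1
x[3] = -3

x = [-1, 3, 1, -3]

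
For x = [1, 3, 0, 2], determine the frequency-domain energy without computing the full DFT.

Parseval: Σ|x[n]|² = (1/N)Σ|X[k]|², so Σ|X[k]|² = N·Σ|x[n]|² = 4·14.0000

Σ|X[k]|² = N·Σ|x[n]|² = 4·14.0000 = 56.0000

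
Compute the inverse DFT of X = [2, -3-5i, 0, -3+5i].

x[n] = (1/4) Σ(k=0 to 3) X[k] · e^(2πikn/4)

Computing each x[n]:
x[0] = -1
x[1] = 3
x[2] = 2
x[3] = -2

x = [-1, 3, 2, -2]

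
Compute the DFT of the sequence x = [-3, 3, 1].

X[k] = Σ(n=0 to 2) x[n] · ω_3^(nk)
where ω_3 = e^(-2πi/3)

Computing each X[k]:
X[0] = 1
X[1] = -5.0000-1.7321i
X[2] = -5.0000+1.7321i

X = [1, -5.0000-1.7321i, -5.0000+1.7321i]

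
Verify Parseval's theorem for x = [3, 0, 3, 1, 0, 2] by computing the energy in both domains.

Time domain:
Σ|x[n]|² = |3|² + |0|² + |3|² + |1|² + |0|² + |2|² = 23.0000

Frequency domain:
(1/6)Σ|X[k]|² = (1/6)(|9|² + |1.5000-0.8660i|² + |1.5000+4.3301i|² + |3|² + |1.5000-4.3301i|² + |1.5000+0.8660i|²) = (1/6)·138.0000 = 23.0000

Both sides agree, confirming Parseval's theorem.

Σ|x[n]|² = (1/N)Σ|X[k]|² = 23.0000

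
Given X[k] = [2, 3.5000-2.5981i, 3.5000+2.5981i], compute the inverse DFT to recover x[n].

x[n] = (1/3) Σ(k=0 to 2) X[k] · e^(2πikn/3)

Computing each x[n]:
x[0] = 3
x[1] = 1
x[2] = -2

x = [3, 1, -2]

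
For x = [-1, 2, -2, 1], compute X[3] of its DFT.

X[3] = Σ(n=0 to 3) x[n] · ω_4^(3n) where ω_4 = e^(-2πi/4)
= (-1)·ω_4^0 + (2)·ω_4^3 + (-2)·ω_4^6 + (1)·ω_4^9

X[3] = 1+1i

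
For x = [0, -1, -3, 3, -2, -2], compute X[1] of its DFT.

X[1] = Σ(n=0 to 5) x[n] · ω_6^(1n) where ω_6 = e^(-2πi/6)
= (0)·ω_6^0 + (-1)·ω_6^1 + (-3)·ω_6^2 + (3)·ω_6^3 + (-2)·ω_6^4 + (-2)·ω_6^5

X[1] = -2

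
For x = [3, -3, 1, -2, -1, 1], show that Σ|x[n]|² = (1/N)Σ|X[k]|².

Time domain:
Σ|x[n]|² = |3|² + |-3|² + |1|² + |-2|² + |-1|² + |1|² = 25.0000

Frequency domain:
(1/6)Σ|X[k]|² = (1/6)(|-1|² + |4.0000+1.7321i|² + |2.0000+5.1962i|² + |7|² + |2.0000-5.1962i|² + |4.0000-1.7321i|²) = (1/6)·150.0000 = 25.0000

Both sides agree, confirming Parseval's theorem.

Σ|x[n]|² = (1/N)Σ|X[k]|² = 25.0000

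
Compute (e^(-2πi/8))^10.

Since ω_8^8 = 1, powers reduce modulo 8.
10 mod 8 = 2
So ω_8^10 = ω_8^2 = e^(-2πi·2/8)

ω_8^10 = ω_8^2 = -1i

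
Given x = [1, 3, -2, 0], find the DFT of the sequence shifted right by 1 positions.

Time shift by 1: X_shifted[k] = ω_4^(1k) · X[k]
Shifted x = [0, 1, 3, -2]

DFT(x[n-1]) = [2, -3-3i, 4, -3+3i]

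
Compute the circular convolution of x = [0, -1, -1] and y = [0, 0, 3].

(x ⊛ y)[n] = Σ(m=0 to 2) x[m] · y[(n-m) mod 3]

Computing each output sample:
(x ⊛ y)[0] = -3
(x ⊛ y)[1] = -3
(x ⊛ y)[2] = 0

x ⊛ y = [-3, -3, 0]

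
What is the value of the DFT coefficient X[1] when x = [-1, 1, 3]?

X[1] = Σ(n=0 to 2) x[n] · ω_3^(1n) where ω_3 = e^(-2πi/3)
= (-1)·ω_3^0 + (1)·ω_3^1 + (3)·ω_3^2

X[1] = -3.0000+1.7321i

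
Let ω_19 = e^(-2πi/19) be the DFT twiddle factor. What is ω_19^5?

ω_19^5 = e^(-2πi·5/19)
= cos(-2π·5/19) + i·sin(-2π·5/19)
= cos(-10π/19) + i·sin(-10π/19)

ω_19^5 = cos(-10π/19) + i·sin(-10π/19) = -0.0826-0.9966i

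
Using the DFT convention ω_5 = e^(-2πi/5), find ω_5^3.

ω_5^3 = e^(-2πi·3/5)
= cos(-2π·3/5) + i·sin(-2π·3/5)
= cos(-6π/5) + i·sin(-6π/5)

ω_5^3 = cos(-6π/5) + i·sin(-6π/5) = -0.8090+0.5878i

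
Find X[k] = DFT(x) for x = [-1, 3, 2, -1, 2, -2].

X[k] = Σ(n=0 to 5) x[n] · ω_6^(nk)
where ω_6 = e^(-2πi/6)

Computing each X[k]:
X[0] = 3
X[1] = -1.5000-4.3301i
X[2] = -4.5000-4.3301i
X[3] = 3
X[4] = -4.5000+4.3301i
X[5] = -1.5000+4.3301i

X = [3, -1.5000-4.3301i, -4.5000-4.3301i, 3, -4.5000+4.3301i, -1.5000+4.3301i]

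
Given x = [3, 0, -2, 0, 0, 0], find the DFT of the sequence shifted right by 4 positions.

Time shift by 4: X_shifted[k] = ω_6^(4k) · X[k]
Shifted x = [-2, 0, 0, 0, 3, 0]

DFT(x[n-4]) = [1, -3.5000+2.5981i, -3.5000-2.5981i, 1, -3.5000+2.5981i, -3.5000-2.5981i]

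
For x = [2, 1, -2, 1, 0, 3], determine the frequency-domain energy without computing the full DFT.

Parseval: Σ|x[n]|² = (1/N)Σ|X[k]|², so Σ|X[k]|² = N·Σ|x[n]|² = 6·19.0000

Σ|X[k]|² = N·Σ|x[n]|² = 6·19.0000 = 114.0000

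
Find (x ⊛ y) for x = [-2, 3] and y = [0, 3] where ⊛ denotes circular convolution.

(x ⊛ y)[n] = Σ(m=0 to 1) x[m] · y[(n-m) mod 2]

Computing each output sample:
(x ⊛ y)[0] = 9
(x ⊛ y)[1] = -6

x ⊛ y = [9, -6]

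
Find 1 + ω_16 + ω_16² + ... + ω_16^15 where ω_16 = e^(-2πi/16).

Sum of all nth roots of unity equals 0 for n > 1 (geometric series with r ≠ 1).

0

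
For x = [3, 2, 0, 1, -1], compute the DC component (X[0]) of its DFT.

X[0] = Σ(n=0 to 4) x[n] · ω_5^0 = Σ x[n]
= (3) + (2) + (0) + (1) + (-1)

X[0] = 5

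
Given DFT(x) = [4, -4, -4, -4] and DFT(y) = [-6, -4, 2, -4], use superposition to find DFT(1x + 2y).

By linearity: DFT(1x + 2y) = 1·DFT(x) + 2·DFT(y)
= 1·[4, -4, -4, -4] + 2·[-6, -4, 2, -4]

Computing element-wise:
Z[0] = 1·(4) + 2·(-6) = -8
Z[1] = 1·(-4) + 2·(-4) = -12
Z[2] = 1·(-4) + 2·(2) = 0
Z[3] = 1·(-4) + 2·(-4) = -12

DFT(1x + 2y) = 1·X + 2·Y = [-8, -12, 0, -12]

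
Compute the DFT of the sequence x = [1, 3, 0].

X[k] = Σ(n=0 to 2) x[n] · ω_3^(nk)
where ω_3 = e^(-2πi/3)

Computing each X[k]:
X[0] = 4
X[1] = -0.5000-2.5981i
X[2] = -0.5000+2.5981i

X = [4, -0.5000-2.5981i, -0.5000+2.5981i]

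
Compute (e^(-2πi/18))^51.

Since ω_18^18 = 1, powers reduce modulo 18.
51 mod 18 = 15
So ω_18^51 = ω_18^15 = e^(-2πi·15/18)

ω_18^51 = ω_18^15 = 0.5000+0.8660i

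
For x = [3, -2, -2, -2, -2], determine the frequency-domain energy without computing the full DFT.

Parseval: Σ|x[n]|² = (1/N)Σ|X[k]|², so Σ|X[k]|² = N·Σ|x[n]|² = 5·25.0000

Σ|X[k]|² = N·Σ|x[n]|² = 5·25.0000 = 125.0000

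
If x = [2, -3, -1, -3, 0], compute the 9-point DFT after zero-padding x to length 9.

Original 5-point DFT: [-5, 4.3090+1.6776i, 3.1910+3.6655i, 3.1910-3.6655i, 4.3090-1.6776i]
Zero-padded 9-point DFT provides frequency interpolation.

DFT_9([x, 0, ...]) = [-5, 1.0282+5.5112i, 3.9187+0.6984i, 1.0000+1.7321i, 5.5530+2.9813i, 5.5530-2.9813i, 1.0000-1.7321i, 3.9187-0.6984i, 1.0282-5.5112i]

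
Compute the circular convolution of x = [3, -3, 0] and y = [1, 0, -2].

(x ⊛ y)[n] = Σ(m=0 to 2) x[m] · y[(n-m) mod 3]

Computing each output sample:
(x ⊛ y)[0] = 9
(x ⊛ y)[1] = -3
(x ⊛ y)[2] = -6

x ⊛ y = [9, -3, -6]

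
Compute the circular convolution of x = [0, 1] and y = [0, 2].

(x ⊛ y)[n] = Σ(m=0 to 1) x[m] · y[(n-m) mod 2]

Computing each output sample:
(x ⊛ y)[0] = 2
(x ⊛ y)[1] = 0

x ⊛ y = [2, 0]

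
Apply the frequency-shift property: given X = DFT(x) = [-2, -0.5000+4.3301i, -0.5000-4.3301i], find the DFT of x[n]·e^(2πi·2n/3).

Modulation property: DFT(ω_3^(-2n)·x[n]) = X[(k-2) mod 3], so circularly shift X by 2 positions.

X[k-2] = [-0.5000+4.3301i, -0.5000-4.3301i, -2]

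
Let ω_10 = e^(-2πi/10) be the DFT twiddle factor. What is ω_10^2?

ω_10^2 = e^(-2πi·2/10)
= cos(-2π·2/10) + i·sin(-2π·2/10)
= cos(-4π/10) + i·sin(-4π/10)

ω_10^2 = cos(-4π/10) + i·sin(-4π/10) = 0.3090-0.9511i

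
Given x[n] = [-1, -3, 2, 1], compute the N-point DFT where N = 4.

X[k] = Σ(n=0 to 3) x[n] · ω_4^(nk)
where ω_4 = e^(-2πi/4)

Computing each X[k]:
X[0] = -1
X[1] = -3+4i
X[2] = 3
X[3] = -3-4i

X = [-1, -3+4i, 3, -3-4i]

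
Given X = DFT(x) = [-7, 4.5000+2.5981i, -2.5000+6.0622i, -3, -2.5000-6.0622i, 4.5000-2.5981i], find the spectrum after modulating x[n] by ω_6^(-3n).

Modulation property: DFT(ω_6^(-3n)·x[n]) = X[(k-3) mod 6], so circularly shift X by 3 positions.

X[k-3] = [-3, -2.5000-6.0622i, 4.5000-2.5981i, -7, 4.5000+2.5981i, -2.5000+6.0622i]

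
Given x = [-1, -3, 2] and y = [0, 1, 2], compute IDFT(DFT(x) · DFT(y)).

(x ⊛ y)[n] = Σ(m=0 to 2) x[m] · y[(n-m) mod 3]

Computing each output sample:
(x ⊛ y)[0] = -4
(x ⊛ y)[1] = 3
(x ⊛ y)[2] = -5

x ⊛ y = [-4, 3, -5]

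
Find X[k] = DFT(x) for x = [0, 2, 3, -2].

X[k] = Σ(n=0 to 3) x[n] · ω_4^(nk)
where ω_4 = e^(-2πi/4)

Computing each X[k]:
X[0] = 3
X[1] = -3-4i
X[2] = 3
X[3] = -3+4i

X = [3, -3-4i, 3, -3+4i]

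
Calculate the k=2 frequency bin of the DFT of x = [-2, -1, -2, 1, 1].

X[2] = Σ(n=0 to 4) x[n] · ω_5^(2n) where ω_5 = e^(-2πi/5)
= (-2)·ω_5^0 + (-1)·ω_5^2 + (-2)·ω_5^4 + (1)·ω_5^6 + (1)·ω_5^8

X[2] = -2.3090-1.6776i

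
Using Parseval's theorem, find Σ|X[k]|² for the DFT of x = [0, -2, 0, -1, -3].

Parseval: Σ|x[n]|² = (1/N)Σ|X[k]|², so Σ|X[k]|² = N·Σ|x[n]|² = 5·14.0000

Σ|X[k]|² = N·Σ|x[n]|² = 5·14.0000 = 70.0000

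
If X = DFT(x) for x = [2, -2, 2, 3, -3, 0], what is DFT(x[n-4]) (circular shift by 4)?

Time shift by 4: X_shifted[k] = ω_6^(4k) · X[k]
Shifted x = [2, 3, -3, 0, 2, -2]

DFT(x[n-4]) = [2, 3, 2.0000-8.6603i, 0, 2.0000+8.6603i, 3]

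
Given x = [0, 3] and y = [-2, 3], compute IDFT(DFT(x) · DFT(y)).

(x ⊛ y)[n] = Σ(m=0 to 1) x[m] · y[(n-m) mod 2]

Computing each output sample:
(x ⊛ y)[0] = 9
(x ⊛ y)[1] = -6

x ⊛ y = [9, -6]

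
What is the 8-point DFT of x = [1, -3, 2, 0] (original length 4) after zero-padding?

Original 4-point DFT: [0, -1+3i, 6, -1-3i]
Zero-padded 8-point DFT provides frequency interpolation.

DFT_8([x, 0, ...]) = [0, -1.1213+0.1213i, -1+3i, 3.1213+4.1213i, 6, 3.1213-4.1213i, -1-3i, -1.1213-0.1213i]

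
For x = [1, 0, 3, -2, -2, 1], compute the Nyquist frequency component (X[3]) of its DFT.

X[3] = Σ(n=0 to 5) x[n] · ω_6^(3n) where ω_6 = e^(-2πi/6)
= (1)·ω_6^0 + (0)·ω_6^3 + (3)·ω_6^6 + (-2)·ω_6^9 + (-2)·ω_6^12 + (1)·ω_6^15

X[3] = 3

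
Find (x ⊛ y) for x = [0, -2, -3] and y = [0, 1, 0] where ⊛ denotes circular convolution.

(x ⊛ y)[n] = Σ(m=0 to 2) x[m] · y[(n-m) mod 3]

Computing each output sample:
(x ⊛ y)[0] = -3
(x ⊛ y)[1] = 0
(x ⊛ y)[2] = -2

x ⊛ y = [-3, 0, -2]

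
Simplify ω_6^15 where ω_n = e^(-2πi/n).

Since ω_6^6 = 1, powers reduce modulo 6.
15 mod 6 = 3
So ω_6^15 = ω_6^3 = e^(-2πi·3/6)

ω_6^15 = ω_6^3 = -1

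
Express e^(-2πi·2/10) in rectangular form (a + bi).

ω_10^2 = e^(-2πi·2/10)
= cos(-2π·2/10) + i·sin(-2π·2/10)
= cos(-4π/10) + i·sin(-4π/10)

ω_10^2 = cos(-4π/10) + i·sin(-4π/10) = 0.3090-0.9511i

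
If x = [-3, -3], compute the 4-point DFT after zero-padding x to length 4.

Original 2-point DFT: [-6, 0]
Zero-padded 4-point DFT provides frequency interpolation.

DFT_4([x, 0, ...]) = [-6, -3+3i, 0, -3-3i]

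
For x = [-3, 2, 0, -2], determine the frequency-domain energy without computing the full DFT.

Parseval: Σ|x[n]|² = (1/N)Σ|X[k]|², so Σ|X[k]|² = N·Σ|x[n]|² = 4·17.0000

Σ|X[k]|² = N·Σ|x[n]|² = 4·17.0000 = 68.0000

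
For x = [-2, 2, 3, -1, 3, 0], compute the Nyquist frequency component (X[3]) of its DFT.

X[3] = Σ(n=0 to 5) x[n] · ω_6^(3n) where ω_6 = e^(-2πi/6)
= (-2)·ω_6^0 + (2)·ω_6^3 + (3)·ω_6^6 + (-1)·ω_6^9 + (3)·ω_6^12 + (0)·ω_6^15

X[3] = 3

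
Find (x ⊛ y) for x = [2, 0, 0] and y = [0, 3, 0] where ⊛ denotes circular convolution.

(x ⊛ y)[n] = Σ(m=0 to 2) x[m] · y[(n-m) mod 3]

Computing each output sample:
(x ⊛ y)[0] = 0
(x ⊛ y)[1] = 6
(x ⊛ y)[2] = 0

x ⊛ y = [0, 6, 0]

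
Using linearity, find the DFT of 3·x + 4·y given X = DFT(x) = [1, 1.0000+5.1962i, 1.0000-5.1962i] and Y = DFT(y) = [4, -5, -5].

By linearity: DFT(3x + 4y) = 3·DFT(x) + 4·DFT(y)
= 3·[1, 1.0000+5.1962i, 1.0000-5.1962i] + 4·[4, -5, -5]

Computing element-wise:
Z[0] = 3·(1) + 4·(4) = 19
Z[1] = 3·(1.0000+5.1962i) + 4·(-5) = -17.0000+15.5886i
Z[2] = 3·(1.0000-5.1962i) + 4·(-5) = -17.0000-15.5886i

DFT(3x + 4y) = 3·X + 4·Y = [19, -17.0000+15.5886i, -17.0000-15.5886i]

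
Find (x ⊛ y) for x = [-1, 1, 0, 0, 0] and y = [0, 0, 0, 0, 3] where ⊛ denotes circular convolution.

(x ⊛ y)[n] = Σ(m=0 to 4) x[m] · y[(n-m) mod 5]

Computing each output sample:
(x ⊛ y)[0] = 3
(x ⊛ y)[1] = 0
(x ⊛ y)[2] = 0
(x ⊛ y)[3] = 0
(x ⊛ y)[4] = -3

x ⊛ y = [3, 0, 0, 0, -3]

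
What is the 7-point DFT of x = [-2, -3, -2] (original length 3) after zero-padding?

Original 3-point DFT: [-7, 0.5000+0.8660i, 0.5000-0.8660i]
Zero-padded 7-point DFT provides frequency interpolation.

DFT_7([x, 0, ...]) = [-7, -3.4254+4.2954i, 0.4695+2.0570i, -0.5441-0.2620i, -0.5441+0.2620i, 0.4695-2.0570i, -3.4254-4.2954i]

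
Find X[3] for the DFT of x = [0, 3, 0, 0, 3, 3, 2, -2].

X[3] = Σ(n=0 to 7) x[n] · ω_8^(3n) where ω_8 = e^(-2πi/8)
= (0)·ω_8^0 + (3)·ω_8^3 + (0)·ω_8^6 + (0)·ω_8^9 + (3)·ω_8^12 + (3)·ω_8^15 + (2)·ω_8^18 + (-2)·ω_8^21

X[3] = -1.5858-3.4142i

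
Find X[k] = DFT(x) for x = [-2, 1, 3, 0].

X[k] = Σ(n=0 to 3) x[n] · ω_4^(nk)
where ω_4 = e^(-2πi/4)

Computing each X[k]:
X[0] = 2
X[1] = -5-1i
X[2] = 0
X[3] = -5+1i

X = [2, -5-1i, 0, -5+1i]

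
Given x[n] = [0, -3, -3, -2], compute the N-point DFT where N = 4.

X[k] = Σ(n=0 to 3) x[n] · ω_4^(nk)
where ω_4 = e^(-2πi/4)

Computing each X[k]:
X[0] = -8
X[1] = 3+1i
X[2] = 2
X[3] = 3-1i

X = [-8, 3+1i, 2, 3-1i]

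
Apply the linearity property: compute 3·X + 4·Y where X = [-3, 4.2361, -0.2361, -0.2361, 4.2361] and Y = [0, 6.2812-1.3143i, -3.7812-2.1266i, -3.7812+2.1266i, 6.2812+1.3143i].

By linearity: DFT(3x + 4y) = 3·DFT(x) + 4·DFT(y)
= 3·[-3, 4.2361, -0.2361, -0.2361, 4.2361] + 4·[0, 6.2812-1.3143i, -3.7812-2.1266i, -3.7812+2.1266i, 6.2812+1.3143i]

Computing element-wise:
Z[0] = 3·(-3) + 4·(0) = -9
Z[1] = 3·(4.2361) + 4·(6.2812-1.3143i) = 37.8331-5.2572i
Z[2] = 3·(-0.2361) + 4·(-3.7812-2.1266i) = -15.8331-8.5064i
Z[3] = 3·(-0.2361) + 4·(-3.7812+2.1266i) = -15.8331+8.5064i
Z[4] = 3·(4.2361) + 4·(6.2812+1.3143i) = 37.8331+5.2572i

DFT(3x + 4y) = 3·X + 4·Y = [-9, 37.8331-5.2572i, -15.8331-8.5064i, -15.8331+8.5064i, 37.8331+5.2572i]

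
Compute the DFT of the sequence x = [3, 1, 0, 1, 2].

X[k] = Σ(n=0 to 4) x[n] · ω_5^(nk)
where ω_5 = e^(-2πi/5)

Computing each X[k]:
X[0] = 7
X[1] = 3.1180+1.5388i
X[2] = 0.8820-0.3633i
X[3] = 0.8820+0.3633i
X[4] = 3.1180-1.5388i

X = [7, 3.1180+1.5388i, 0.8820-0.3633i, 0.8820+0.3633i, 3.1180-1.5388i]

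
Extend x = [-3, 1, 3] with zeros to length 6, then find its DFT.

Original 3-point DFT: [1, -5.0000+1.7321i, -5.0000-1.7321i]
Zero-padded 6-point DFT provides frequency interpolation.

DFT_6([x, 0, ...]) = [1, -4.0000-3.4641i, -5.0000+1.7321i, -1, -5.0000-1.7321i, -4.0000+3.4641i]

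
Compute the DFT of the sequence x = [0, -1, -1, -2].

X[k] = Σ(n=0 to 3) x[n] · ω_4^(nk)
where ω_4 = e^(-2πi/4)

Computing each X[k]:
X[0] = -4
X[1] = 1-1i
X[2] = 2
X[3] = 1+1i

X = [-4, 1-1i, 2, 1+1i]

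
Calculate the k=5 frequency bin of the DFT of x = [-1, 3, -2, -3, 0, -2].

X[5] = Σ(n=0 to 5) x[n] · ω_6^(5n) where ω_6 = e^(-2πi/6)
= (-1)·ω_6^0 + (3)·ω_6^5 + (-2)·ω_6^10 + (-3)·ω_6^15 + (0)·ω_6^20 + (-2)·ω_6^25

X[5] = 3.5000+2.5981i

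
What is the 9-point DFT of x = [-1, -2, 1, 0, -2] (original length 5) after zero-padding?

Original 5-point DFT: [-4, -3.0451-0.5878i, 2.5451+0.9511i, 2.5451-0.9511i, -3.0451+0.5878i]
Zero-padded 9-point DFT provides frequency interpolation.

DFT_9([x, 0, ...]) = [-4, -0.4791+0.9848i, -3.8191+0.3420i, 0.5000+4.3301i, 1.2981-0.6428i, 1.2981+0.6428i, 0.5000-4.3301i, -3.8191-0.3420i, -0.4791-0.9848i]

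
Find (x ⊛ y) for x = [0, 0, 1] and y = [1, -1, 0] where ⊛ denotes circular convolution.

(x ⊛ y)[n] = Σ(m=0 to 2) x[m] · y[(n-m) mod 3]

Computing each output sample:
(x ⊛ y)[0] = -1
(x ⊛ y)[1] = 0
(x ⊛ y)[2] = 1

x ⊛ y = [-1, 0, 1]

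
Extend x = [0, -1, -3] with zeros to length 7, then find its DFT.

Original 3-point DFT: [-4, 2.0000-1.7321i, 2.0000+1.7321i]
Zero-padded 7-point DFT provides frequency interpolation.

DFT_7([x, 0, ...]) = [-4, 0.0441+3.7066i, 2.9254-0.3267i, -0.9695-1.9116i, -0.9695+1.9116i, 2.9254+0.3267i, 0.0441-3.7066i]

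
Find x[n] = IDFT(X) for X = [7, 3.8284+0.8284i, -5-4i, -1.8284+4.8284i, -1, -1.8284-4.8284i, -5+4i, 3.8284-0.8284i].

x[n] = (1/8) Σ(k=0 to 7) X[k] · e^(2πikn/8)

Computing each x[n]:
x[0] = 0
x[1] = 2
x[2] = 3
x[3] = -2
x[4] = -1
x[5] = 2
x[6] = 1
x[7] = 2

x = [0, 2, 3, -2, -1, 2, 1, 2]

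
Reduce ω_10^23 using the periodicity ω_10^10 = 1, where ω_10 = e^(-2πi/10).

Since ω_10^10 = 1, powers reduce modulo 10.
23 mod 10 = 3
So ω_10^23 = ω_10^3 = e^(-2πi·3/10)

ω_10^23 = ω_10^3 = -0.3090-0.9511i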